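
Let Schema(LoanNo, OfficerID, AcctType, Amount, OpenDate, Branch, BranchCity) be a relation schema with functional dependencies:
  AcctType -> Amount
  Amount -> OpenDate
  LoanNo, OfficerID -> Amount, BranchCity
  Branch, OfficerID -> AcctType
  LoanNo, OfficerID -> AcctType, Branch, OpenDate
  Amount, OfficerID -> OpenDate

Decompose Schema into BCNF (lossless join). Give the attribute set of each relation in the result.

Candidate key of the original relation: {LoanNo, OfficerID}.
In {AcctType, Amount, Branch, BranchCity, LoanNo, OfficerID, OpenDate}, {AcctType} is not a superkey ({AcctType}⁺ restricted to this set is {AcctType, Amount, OpenDate}), so split on AcctType -> Amount, OpenDate into {AcctType, Amount, OpenDate} and {AcctType, Branch, BranchCity, LoanNo, OfficerID}.
In {AcctType, Amount, OpenDate}, {Amount} is not a superkey ({Amount}⁺ restricted to this set is {Amount, OpenDate}), so split on Amount -> OpenDate into {Amount, OpenDate} and {AcctType, Amount}.
{Amount, OpenDate}: every determinant is a superkey — BCNF.
{AcctType, Amount}: every determinant is a superkey — BCNF.
In {AcctType, Branch, BranchCity, LoanNo, OfficerID}, {Branch, OfficerID} is not a superkey ({Branch, OfficerID}⁺ restricted to this set is {AcctType, Branch, OfficerID}), so split on Branch, OfficerID -> AcctType into {AcctType, Branch, OfficerID} and {Branch, BranchCity, LoanNo, OfficerID}.
{AcctType, Branch, OfficerID}: every determinant is a superkey — BCNF.
{Branch, BranchCity, LoanNo, OfficerID}: every determinant is a superkey — BCNF.

{AcctType, Amount}; {AcctType, Branch, OfficerID}; {Amount, OpenDate}; {Branch, BranchCity, LoanNo, OfficerID}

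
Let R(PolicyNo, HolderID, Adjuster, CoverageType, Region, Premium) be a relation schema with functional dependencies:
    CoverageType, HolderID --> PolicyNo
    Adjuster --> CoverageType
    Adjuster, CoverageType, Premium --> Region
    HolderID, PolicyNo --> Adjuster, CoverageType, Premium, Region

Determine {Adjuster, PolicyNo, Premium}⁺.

{Adjuster, CoverageType, PolicyNo, Premium, Region}

Start with {Adjuster, PolicyNo, Premium}.
Adjuster --> CoverageType applies; add {CoverageType} → now {Adjuster, CoverageType, PolicyNo, Premium}.
Adjuster, CoverageType, Premium --> Region applies; add {Region} → now {Adjuster, CoverageType, PolicyNo, Premium, Region}.
No further FD applies.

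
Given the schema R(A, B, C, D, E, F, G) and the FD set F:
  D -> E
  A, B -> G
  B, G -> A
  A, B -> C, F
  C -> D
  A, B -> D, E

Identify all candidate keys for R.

{A, B}, {B, G}

{B} never appears on the right of any FD, so every key must include it.
{A, B}⁺ = {A, B, C, D, E, F, G} — all of the relation — so {A, B} is a candidate key.
{B, G}⁺ = {A, B, C, D, E, F, G} — all of the relation — so {B, G} is a candidate key.
No proper subset of any of these is a key, and no other minimal superkey exists.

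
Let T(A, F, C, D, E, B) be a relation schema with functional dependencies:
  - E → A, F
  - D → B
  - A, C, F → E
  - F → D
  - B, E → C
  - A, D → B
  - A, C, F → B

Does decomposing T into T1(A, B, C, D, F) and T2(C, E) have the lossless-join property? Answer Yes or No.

No

Common attributes: {C}; their closure is {C}.
Neither T1 nor T2 is contained in that closure, so the decomposition is lossy.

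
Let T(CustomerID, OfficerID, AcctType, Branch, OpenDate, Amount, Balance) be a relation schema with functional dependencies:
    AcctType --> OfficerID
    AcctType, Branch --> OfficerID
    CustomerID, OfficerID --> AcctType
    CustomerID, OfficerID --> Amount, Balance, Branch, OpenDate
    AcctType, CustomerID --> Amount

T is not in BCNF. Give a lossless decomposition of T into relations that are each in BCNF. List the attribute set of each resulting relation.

Candidate keys of the original relation: {AcctType, CustomerID}, {CustomerID, OfficerID}.
In {AcctType, Amount, Balance, Branch, CustomerID, OfficerID, OpenDate}, {AcctType} is not a superkey ({AcctType}⁺ restricted to this set is {AcctType, OfficerID}), so split on AcctType --> OfficerID into {AcctType, OfficerID} and {AcctType, Amount, Balance, Branch, CustomerID, OpenDate}.
{AcctType, OfficerID} is in BCNF.
{AcctType, Amount, Balance, Branch, CustomerID, OpenDate} is in BCNF.

{AcctType, Amount, Balance, Branch, CustomerID, OpenDate}; {AcctType, OfficerID}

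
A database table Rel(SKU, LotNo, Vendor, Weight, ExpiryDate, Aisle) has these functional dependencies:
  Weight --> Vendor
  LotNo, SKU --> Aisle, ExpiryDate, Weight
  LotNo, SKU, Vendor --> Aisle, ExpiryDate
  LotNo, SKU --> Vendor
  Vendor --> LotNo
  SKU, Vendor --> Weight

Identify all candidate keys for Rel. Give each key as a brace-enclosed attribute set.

{LotNo, SKU}, {SKU, Vendor}, {SKU, Weight}

Attributes never on any right-hand side: {SKU} — every candidate key must contain it.
{LotNo, SKU} is a candidate key since {LotNo, SKU}⁺ = {Aisle, ExpiryDate, LotNo, SKU, Vendor, Weight} covers every attribute.
{SKU, Vendor} is a candidate key since {SKU, Vendor}⁺ = {Aisle, ExpiryDate, LotNo, SKU, Vendor, Weight} covers every attribute.
{SKU, Weight} is a candidate key since {SKU, Weight}⁺ = {Aisle, ExpiryDate, LotNo, SKU, Vendor, Weight} covers every attribute.
No proper subset of any of these is a key, and no other minimal superkey exists.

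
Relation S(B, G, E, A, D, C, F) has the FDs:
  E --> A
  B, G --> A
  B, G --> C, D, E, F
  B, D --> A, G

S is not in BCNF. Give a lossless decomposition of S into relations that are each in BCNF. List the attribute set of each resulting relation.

{A, E}; {B, C, D, E, F, G}

Candidate keys of the original relation: {B, D}, {B, G}.
In {A, B, C, D, E, F, G}, {E} is not a superkey ({E}⁺ restricted to this set is {A, E}), so split on E --> A into {A, E} and {B, C, D, E, F, G}.
{A, E} has no BCNF violation.
{B, C, D, E, F, G} has no BCNF violation.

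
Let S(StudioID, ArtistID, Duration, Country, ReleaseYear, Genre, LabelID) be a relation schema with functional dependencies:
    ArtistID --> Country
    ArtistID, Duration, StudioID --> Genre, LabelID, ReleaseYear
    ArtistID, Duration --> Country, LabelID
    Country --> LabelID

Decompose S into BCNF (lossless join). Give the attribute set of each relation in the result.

Candidate key of the original relation: {ArtistID, Duration, StudioID}.
In {ArtistID, Country, Duration, Genre, LabelID, ReleaseYear, StudioID}, {ArtistID} is not a superkey ({ArtistID}⁺ restricted to this set is {ArtistID, Country, LabelID}), so split on ArtistID --> Country, LabelID into {ArtistID, Country, LabelID} and {ArtistID, Duration, Genre, ReleaseYear, StudioID}.
In {ArtistID, Country, LabelID}, {Country} is not a superkey ({Country}⁺ restricted to this set is {Country, LabelID}), so split on Country --> LabelID into {Country, LabelID} and {ArtistID, Country}.
{Country, LabelID} is in BCNF.
{ArtistID, Country} is in BCNF.
{ArtistID, Duration, Genre, ReleaseYear, StudioID} is in BCNF.

{ArtistID, Country}; {ArtistID, Duration, Genre, ReleaseYear, StudioID}; {Country, LabelID}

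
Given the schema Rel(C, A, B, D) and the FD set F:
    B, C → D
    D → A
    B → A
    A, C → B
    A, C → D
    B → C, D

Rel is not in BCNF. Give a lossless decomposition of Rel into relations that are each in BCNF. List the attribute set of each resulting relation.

{A, D}; {B, C, D}

Candidate keys of the original relation: {A, C}, {B}, {C, D}.
Within {A, B, C, D}: {D}⁺ ∩ {A, B, C, D} = {A, D}, not the whole set, so D → A violates BCNF; decompose into {A, D} and {B, C, D}.
{A, D}: every determinant is a superkey — BCNF.
{B, C, D}: every determinant is a superkey — BCNF.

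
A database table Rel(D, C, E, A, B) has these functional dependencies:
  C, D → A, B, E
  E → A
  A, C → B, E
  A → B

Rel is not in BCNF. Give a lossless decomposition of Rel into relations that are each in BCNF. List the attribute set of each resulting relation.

{A, B}; {A, E}; {C, D, E}

Candidate key of the original relation: {C, D}.
Within {A, B, C, D, E}: {E}⁺ ∩ {A, B, C, D, E} = {A, B, E}, not the whole set, so E → A, B violates BCNF; decompose into {A, B, E} and {C, D, E}.
Within {A, B, E}: {A}⁺ ∩ {A, B, E} = {A, B}, not the whole set, so A → B violates BCNF; decompose into {A, B} and {A, E}.
{A, B}: every determinant is a superkey — BCNF.
{A, E}: every determinant is a superkey — BCNF.
{C, D, E}: every determinant is a superkey — BCNF.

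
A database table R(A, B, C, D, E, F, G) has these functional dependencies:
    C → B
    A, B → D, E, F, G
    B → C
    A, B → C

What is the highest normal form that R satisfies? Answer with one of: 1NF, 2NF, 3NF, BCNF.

Candidate keys: {A, B}, {A, C}. Prime attributes: {A, B, C}.
C → B breaks BCNF: {C}⁺ = {B, C}, so {C} is not a superkey.
Since {B} ⊆ prime attributes and every other non-superkey FD also has a prime right side, the schema is in 3NF.

3NF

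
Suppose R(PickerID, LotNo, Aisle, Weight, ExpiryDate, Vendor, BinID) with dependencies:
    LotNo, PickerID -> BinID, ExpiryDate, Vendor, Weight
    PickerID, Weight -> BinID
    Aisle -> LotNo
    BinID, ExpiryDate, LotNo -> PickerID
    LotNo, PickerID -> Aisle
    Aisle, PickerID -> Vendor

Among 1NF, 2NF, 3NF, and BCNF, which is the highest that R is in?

Candidate keys: {Aisle, BinID, ExpiryDate}, {Aisle, PickerID}, {BinID, ExpiryDate, LotNo}, {LotNo, PickerID}. Prime attributes: {Aisle, BinID, ExpiryDate, LotNo, PickerID}.
PickerID, Weight -> BinID breaks BCNF: {PickerID, Weight}⁺ = {BinID, PickerID, Weight}, so {PickerID, Weight} is not a superkey.
But every attribute on its right side ({BinID}) is prime, and the same holds for every other non-superkey FD, so 3NF still holds.

3NF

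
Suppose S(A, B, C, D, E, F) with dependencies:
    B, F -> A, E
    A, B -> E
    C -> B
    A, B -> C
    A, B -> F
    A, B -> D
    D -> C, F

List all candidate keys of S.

{A, B}, {A, C}, {B, F}, {C, F}, {D}

{D}⁺ = {A, B, C, D, E, F}, which is every attribute, so {D} is a candidate key.
{A, B}⁺ = {A, B, C, D, E, F}, which is every attribute, so {A, B} is a candidate key.
{A, C}⁺ = {A, B, C, D, E, F}, which is every attribute, so {A, C} is a candidate key.
{B, F}⁺ = {A, B, C, D, E, F}, which is every attribute, so {B, F} is a candidate key.
{C, F}⁺ = {A, B, C, D, E, F}, which is every attribute, so {C, F} is a candidate key.
No proper subset of any of these is a key, and no other minimal superkey exists.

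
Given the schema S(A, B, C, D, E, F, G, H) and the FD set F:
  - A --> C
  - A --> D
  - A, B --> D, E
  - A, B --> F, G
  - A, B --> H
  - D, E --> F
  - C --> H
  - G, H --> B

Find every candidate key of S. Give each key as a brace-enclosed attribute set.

{A, B}, {A, G}

{A} never appears on the right of any FD, so every key must include it.
{A, B}⁺ = {A, B, C, D, E, F, G, H} — all of the relation — so {A, B} is a candidate key.
{A, G}⁺ = {A, B, C, D, E, F, G, H} — all of the relation — so {A, G} is a candidate key.
These are minimal and exhaustive — every other superkey contains one of them.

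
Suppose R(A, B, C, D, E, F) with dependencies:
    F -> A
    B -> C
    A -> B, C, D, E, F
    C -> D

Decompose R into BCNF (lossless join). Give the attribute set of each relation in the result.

Candidate keys of the original relation: {A}, {F}.
{A, B, C, D, E, F}: {B} determines {B, C, D} here but is not a superkey — split on B -> C, D, giving {B, C, D} and {A, B, E, F}.
{B, C, D}: {C} determines {C, D} here but is not a superkey — split on C -> D, giving {C, D} and {B, C}.
{C, D} has no BCNF violation.
{B, C} has no BCNF violation.
{A, B, E, F} has no BCNF violation.

{A, B, E, F}; {B, C}; {C, D}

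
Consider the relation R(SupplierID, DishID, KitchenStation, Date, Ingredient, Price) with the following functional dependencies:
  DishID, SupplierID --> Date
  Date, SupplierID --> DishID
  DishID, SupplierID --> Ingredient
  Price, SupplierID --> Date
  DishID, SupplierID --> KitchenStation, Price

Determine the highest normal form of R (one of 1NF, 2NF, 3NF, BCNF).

BCNF

Candidate keys: {Date, SupplierID}, {DishID, SupplierID}, {Price, SupplierID}. Prime attributes: {Date, DishID, Price, SupplierID}.
The left-hand side of every FD is a superkey, so BCNF is satisfied.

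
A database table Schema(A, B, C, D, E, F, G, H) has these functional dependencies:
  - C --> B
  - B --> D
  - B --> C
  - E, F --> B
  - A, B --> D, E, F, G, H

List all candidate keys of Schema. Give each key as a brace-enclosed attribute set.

{A, B}, {A, C}, {A, E, F}

{A} never appears on the right of any FD, so every key must include it.
{A, B} is a candidate key since {A, B}⁺ = {A, B, C, D, E, F, G, H} covers every attribute.
{A, C} is a candidate key since {A, C}⁺ = {A, B, C, D, E, F, G, H} covers every attribute.
{A, E, F} is a candidate key since {A, E, F}⁺ = {A, B, C, D, E, F, G, H} covers every attribute.
Any other superkey properly contains one of these, so there are no further candidate keys.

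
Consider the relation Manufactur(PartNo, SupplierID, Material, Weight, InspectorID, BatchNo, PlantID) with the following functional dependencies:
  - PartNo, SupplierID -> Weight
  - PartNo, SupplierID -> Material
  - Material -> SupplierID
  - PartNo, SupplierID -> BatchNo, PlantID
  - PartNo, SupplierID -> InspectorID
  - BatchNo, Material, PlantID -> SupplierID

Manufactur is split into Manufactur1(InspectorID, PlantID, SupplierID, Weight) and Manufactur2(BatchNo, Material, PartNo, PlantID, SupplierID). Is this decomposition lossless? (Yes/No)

Manufactur1 ∩ Manufactur2 = {PlantID, SupplierID}; its closure under F is {PlantID, SupplierID}.
Manufactur1 ⊄ {PlantID, SupplierID} and Manufactur2 ⊄ {PlantID, SupplierID}, so the split is lossy.

No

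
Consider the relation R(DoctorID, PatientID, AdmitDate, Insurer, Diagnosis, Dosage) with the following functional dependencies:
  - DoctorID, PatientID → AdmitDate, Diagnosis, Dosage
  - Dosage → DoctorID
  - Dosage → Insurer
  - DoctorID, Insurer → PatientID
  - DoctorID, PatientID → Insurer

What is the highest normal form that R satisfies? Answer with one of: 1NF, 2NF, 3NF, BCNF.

Candidate keys: {DoctorID, Insurer}, {DoctorID, PatientID}, {Dosage}. Prime attributes: {DoctorID, Dosage, Insurer, PatientID}.
The left-hand side of every FD is a superkey, so BCNF is satisfied.

BCNF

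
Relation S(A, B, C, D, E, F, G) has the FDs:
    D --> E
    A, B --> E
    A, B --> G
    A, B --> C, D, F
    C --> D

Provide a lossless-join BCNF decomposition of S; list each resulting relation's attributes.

{A, B, C, F, G}; {C, D}; {D, E}

Candidate key of the original relation: {A, B}.
In {A, B, C, D, E, F, G}, {D} is not a superkey ({D}⁺ restricted to this set is {D, E}), so split on D --> E into {D, E} and {A, B, C, D, F, G}.
{D, E} is in BCNF.
In {A, B, C, D, F, G}, {C} is not a superkey ({C}⁺ restricted to this set is {C, D}), so split on C --> D into {C, D} and {A, B, C, F, G}.
{C, D} is in BCNF.
{A, B, C, F, G} is in BCNF.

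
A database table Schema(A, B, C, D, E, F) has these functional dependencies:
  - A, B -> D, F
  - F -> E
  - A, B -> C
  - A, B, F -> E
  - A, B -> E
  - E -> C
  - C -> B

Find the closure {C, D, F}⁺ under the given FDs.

{B, C, D, E, F}

Start with {C, D, F}.
F -> E applies; add {E} → now {C, D, E, F}.
C -> B applies; add {B} → now {B, C, D, E, F}.
No further FD applies.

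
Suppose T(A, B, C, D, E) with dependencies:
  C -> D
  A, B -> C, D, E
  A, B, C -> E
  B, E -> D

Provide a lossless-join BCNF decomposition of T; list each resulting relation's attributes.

Candidate key of the original relation: {A, B}.
Within {A, B, C, D, E}: {C}⁺ ∩ {A, B, C, D, E} = {C, D}, not the whole set, so C -> D violates BCNF; decompose into {C, D} and {A, B, C, E}.
{C, D} is in BCNF.
{A, B, C, E} is in BCNF.

{A, B, C, E}; {C, D}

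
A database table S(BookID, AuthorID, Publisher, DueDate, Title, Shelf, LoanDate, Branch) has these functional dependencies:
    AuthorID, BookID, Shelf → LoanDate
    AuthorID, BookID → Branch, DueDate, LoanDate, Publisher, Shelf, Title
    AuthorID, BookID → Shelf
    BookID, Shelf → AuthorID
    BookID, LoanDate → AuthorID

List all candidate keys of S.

{AuthorID, BookID}, {BookID, LoanDate}, {BookID, Shelf}

No FD produces {BookID}, so it must be in every candidate key.
{AuthorID, BookID} is a candidate key since {AuthorID, BookID}⁺ = {AuthorID, BookID, Branch, DueDate, LoanDate, Publisher, Shelf, Title} covers every attribute.
{BookID, LoanDate} is a candidate key since {BookID, LoanDate}⁺ = {AuthorID, BookID, Branch, DueDate, LoanDate, Publisher, Shelf, Title} covers every attribute.
{BookID, Shelf} is a candidate key since {BookID, Shelf}⁺ = {AuthorID, BookID, Branch, DueDate, LoanDate, Publisher, Shelf, Title} covers every attribute.
Any other superkey properly contains one of these, so there are no further candidate keys.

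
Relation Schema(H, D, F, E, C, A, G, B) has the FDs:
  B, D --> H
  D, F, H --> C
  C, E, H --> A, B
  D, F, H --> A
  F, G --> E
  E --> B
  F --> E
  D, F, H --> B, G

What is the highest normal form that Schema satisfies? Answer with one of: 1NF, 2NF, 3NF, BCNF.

1NF

Candidate key: {D, F}. Prime attributes: {D, F}.
B, D --> H breaks BCNF: {B, D}⁺ = {B, D, H}, so {B, D} is not a superkey.
Because {H} is non-prime and the left side of B, D --> H is not a superkey, the relation is not in 3NF.
The proper key subset {F} of {D, F} determines non-prime {B, E}, so the relation is not even in 2NF.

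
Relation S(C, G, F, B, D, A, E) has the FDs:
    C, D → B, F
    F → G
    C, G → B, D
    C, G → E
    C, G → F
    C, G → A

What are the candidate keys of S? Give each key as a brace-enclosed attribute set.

{C, D}, {C, F}, {C, G}

Attributes never on any right-hand side: {C} — every candidate key must contain it.
{C, D}⁺ = {A, B, C, D, E, F, G}, which is every attribute, so {C, D} is a candidate key.
{C, F}⁺ = {A, B, C, D, E, F, G}, which is every attribute, so {C, F} is a candidate key.
{C, G}⁺ = {A, B, C, D, E, F, G}, which is every attribute, so {C, G} is a candidate key.
Any other superkey properly contains one of these, so there are no further candidate keys.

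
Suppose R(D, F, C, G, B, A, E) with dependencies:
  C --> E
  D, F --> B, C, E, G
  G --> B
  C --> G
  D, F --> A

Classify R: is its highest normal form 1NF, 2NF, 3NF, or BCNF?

Candidate key: {D, F}. Prime attributes: {D, F}.
For C --> E we have {C}⁺ = {B, C, E, G}; {C} is not a superkey, so BCNF fails.
Because {E} is non-prime and the left side of C --> E is not a superkey, the relation is not in 3NF.
No proper subset of a key has a non-prime attribute in its closure, so there is no partial dependency; 2NF holds.

2NF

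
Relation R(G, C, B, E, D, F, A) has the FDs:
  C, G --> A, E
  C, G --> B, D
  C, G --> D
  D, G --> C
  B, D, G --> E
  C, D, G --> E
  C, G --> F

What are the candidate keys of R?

Attributes never on any right-hand side: {G} — every candidate key must contain it.
Closure of {C, G} is {A, B, C, D, E, F, G}, the whole schema; {C, G} is a candidate key.
Closure of {D, G} is {A, B, C, D, E, F, G}, the whole schema; {D, G} is a candidate key.
These are minimal and exhaustive — every other superkey contains one of them.

{C, G}, {D, G}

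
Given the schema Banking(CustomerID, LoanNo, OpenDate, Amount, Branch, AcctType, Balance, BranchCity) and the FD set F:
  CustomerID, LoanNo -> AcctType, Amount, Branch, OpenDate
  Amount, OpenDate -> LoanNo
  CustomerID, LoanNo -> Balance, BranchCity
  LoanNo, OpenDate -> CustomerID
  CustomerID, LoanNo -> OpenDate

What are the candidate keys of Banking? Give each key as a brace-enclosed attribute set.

{Amount, OpenDate}⁺ = {AcctType, Amount, Balance, Branch, BranchCity, CustomerID, LoanNo, OpenDate}, which is every attribute, so {Amount, OpenDate} is a candidate key.
{CustomerID, LoanNo}⁺ = {AcctType, Amount, Balance, Branch, BranchCity, CustomerID, LoanNo, OpenDate}, which is every attribute, so {CustomerID, LoanNo} is a candidate key.
{LoanNo, OpenDate}⁺ = {AcctType, Amount, Balance, Branch, BranchCity, CustomerID, LoanNo, OpenDate}, which is every attribute, so {LoanNo, OpenDate} is a candidate key.
Any other superkey properly contains one of these, so there are no further candidate keys.

{Amount, OpenDate}, {CustomerID, LoanNo}, {LoanNo, OpenDate}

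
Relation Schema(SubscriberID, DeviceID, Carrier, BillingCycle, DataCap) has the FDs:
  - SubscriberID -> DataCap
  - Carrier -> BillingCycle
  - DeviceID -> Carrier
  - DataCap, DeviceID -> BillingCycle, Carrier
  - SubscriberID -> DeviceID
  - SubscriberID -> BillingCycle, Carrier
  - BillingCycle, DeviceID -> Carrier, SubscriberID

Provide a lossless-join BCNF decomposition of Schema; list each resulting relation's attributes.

Candidate keys of the original relation: {DeviceID}, {SubscriberID}.
Within {BillingCycle, Carrier, DataCap, DeviceID, SubscriberID}: {Carrier}⁺ ∩ {BillingCycle, Carrier, DataCap, DeviceID, SubscriberID} = {BillingCycle, Carrier}, not the whole set, so Carrier -> BillingCycle violates BCNF; decompose into {BillingCycle, Carrier} and {Carrier, DataCap, DeviceID, SubscriberID}.
{BillingCycle, Carrier} is in BCNF.
{Carrier, DataCap, DeviceID, SubscriberID} is in BCNF.

{BillingCycle, Carrier}; {Carrier, DataCap, DeviceID, SubscriberID}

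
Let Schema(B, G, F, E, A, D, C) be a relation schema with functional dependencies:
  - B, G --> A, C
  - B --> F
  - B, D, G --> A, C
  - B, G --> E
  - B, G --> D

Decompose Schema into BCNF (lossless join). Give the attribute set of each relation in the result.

Candidate key of the original relation: {B, G}.
In {A, B, C, D, E, F, G}, {B} is not a superkey ({B}⁺ restricted to this set is {B, F}), so split on B --> F into {B, F} and {A, B, C, D, E, G}.
{B, F}: every determinant is a superkey — BCNF.
{A, B, C, D, E, G}: every determinant is a superkey — BCNF.

{A, B, C, D, E, G}; {B, F}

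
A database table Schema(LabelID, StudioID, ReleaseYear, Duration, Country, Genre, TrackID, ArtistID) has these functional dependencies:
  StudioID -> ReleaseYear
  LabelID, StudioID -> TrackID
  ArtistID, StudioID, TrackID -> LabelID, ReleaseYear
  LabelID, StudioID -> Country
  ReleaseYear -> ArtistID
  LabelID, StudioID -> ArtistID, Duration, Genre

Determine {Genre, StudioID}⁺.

{ArtistID, Genre, ReleaseYear, StudioID}

Start with {Genre, StudioID}.
StudioID -> ReleaseYear applies; add {ReleaseYear} → now {Genre, ReleaseYear, StudioID}.
ReleaseYear -> ArtistID applies; add {ArtistID} → now {ArtistID, Genre, ReleaseYear, StudioID}.
No further FD applies.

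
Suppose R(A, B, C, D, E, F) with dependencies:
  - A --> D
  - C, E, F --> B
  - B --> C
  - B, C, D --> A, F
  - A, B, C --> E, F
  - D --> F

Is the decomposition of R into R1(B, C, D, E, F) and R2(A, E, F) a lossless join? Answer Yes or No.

The shared attributes are {E, F} and {E, F}⁺ = {E, F}.
R1 ⊄ {E, F} and R2 ⊄ {E, F}, so the split is lossy.

No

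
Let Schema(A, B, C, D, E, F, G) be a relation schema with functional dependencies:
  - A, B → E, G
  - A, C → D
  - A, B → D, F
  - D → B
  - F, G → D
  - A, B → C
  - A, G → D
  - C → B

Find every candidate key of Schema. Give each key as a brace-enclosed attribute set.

{A, B}, {A, C}, {A, D}, {A, G}

No FD produces {A}, so it must be in every candidate key.
{A, B} is a candidate key since {A, B}⁺ = {A, B, C, D, E, F, G} covers every attribute.
{A, C} is a candidate key since {A, C}⁺ = {A, B, C, D, E, F, G} covers every attribute.
{A, D} is a candidate key since {A, D}⁺ = {A, B, C, D, E, F, G} covers every attribute.
{A, G} is a candidate key since {A, G}⁺ = {A, B, C, D, E, F, G} covers every attribute.
These are minimal and exhaustive — every other superkey contains one of them.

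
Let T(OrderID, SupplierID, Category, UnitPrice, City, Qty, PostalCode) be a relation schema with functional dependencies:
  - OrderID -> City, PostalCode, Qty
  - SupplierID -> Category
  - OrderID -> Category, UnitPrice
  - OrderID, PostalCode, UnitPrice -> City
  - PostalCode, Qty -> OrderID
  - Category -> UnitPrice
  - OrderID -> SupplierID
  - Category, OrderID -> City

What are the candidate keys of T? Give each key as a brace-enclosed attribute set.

{OrderID}, {PostalCode, Qty}

Closure of {OrderID} is {Category, City, OrderID, PostalCode, Qty, SupplierID, UnitPrice}, the whole schema; {OrderID} is a candidate key.
Closure of {PostalCode, Qty} is {Category, City, OrderID, PostalCode, Qty, SupplierID, UnitPrice}, the whole schema; {PostalCode, Qty} is a candidate key.
Any other superkey properly contains one of these, so there are no further candidate keys.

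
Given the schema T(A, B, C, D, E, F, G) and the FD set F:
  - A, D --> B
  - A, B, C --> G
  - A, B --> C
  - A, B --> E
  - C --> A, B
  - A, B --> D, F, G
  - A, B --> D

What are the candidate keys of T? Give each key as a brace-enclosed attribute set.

Closure of {C} is {A, B, C, D, E, F, G}, the whole schema; {C} is a candidate key.
Closure of {A, B} is {A, B, C, D, E, F, G}, the whole schema; {A, B} is a candidate key.
Closure of {A, D} is {A, B, C, D, E, F, G}, the whole schema; {A, D} is a candidate key.
Any other superkey properly contains one of these, so there are no further candidate keys.

{A, B}, {A, D}, {C}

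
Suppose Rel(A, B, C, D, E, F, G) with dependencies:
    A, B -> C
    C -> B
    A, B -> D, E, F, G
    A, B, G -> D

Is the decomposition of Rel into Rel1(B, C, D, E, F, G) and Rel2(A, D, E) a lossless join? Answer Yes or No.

Rel1 ∩ Rel2 = {D, E}; its closure under F is {D, E}.
Rel1 ⊄ {D, E} and Rel2 ⊄ {D, E}, so the split is lossy.

No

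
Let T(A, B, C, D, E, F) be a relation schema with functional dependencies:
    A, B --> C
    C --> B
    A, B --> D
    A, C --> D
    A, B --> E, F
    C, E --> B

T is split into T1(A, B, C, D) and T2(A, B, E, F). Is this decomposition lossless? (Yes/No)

The shared attributes are {A, B} and {A, B}⁺ = {A, B, C, D, E, F}.
This includes all of T1, so the common attributes are a superkey of T1 — the join is lossless.

Yes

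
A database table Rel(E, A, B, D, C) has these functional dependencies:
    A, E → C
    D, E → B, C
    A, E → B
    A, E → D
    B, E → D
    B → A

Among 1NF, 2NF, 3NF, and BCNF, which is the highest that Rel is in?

Candidate keys: {A, E}, {B, E}, {D, E}. Prime attributes: {A, B, D, E}.
B → A breaks BCNF: {B}⁺ = {A, B}, so {B} is not a superkey.
But every attribute on its right side ({A}) is prime, and the same holds for every other non-superkey FD, so 3NF still holds.

3NF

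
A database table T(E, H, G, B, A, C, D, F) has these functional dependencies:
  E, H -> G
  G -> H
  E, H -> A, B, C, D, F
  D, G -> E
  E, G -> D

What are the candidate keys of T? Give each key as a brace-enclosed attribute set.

{D, G}⁺ = {A, B, C, D, E, F, G, H} — all of the relation — so {D, G} is a candidate key.
{E, G}⁺ = {A, B, C, D, E, F, G, H} — all of the relation — so {E, G} is a candidate key.
{E, H}⁺ = {A, B, C, D, E, F, G, H} — all of the relation — so {E, H} is a candidate key.
No proper subset of any of these is a key, and no other minimal superkey exists.

{D, G}, {E, G}, {E, H}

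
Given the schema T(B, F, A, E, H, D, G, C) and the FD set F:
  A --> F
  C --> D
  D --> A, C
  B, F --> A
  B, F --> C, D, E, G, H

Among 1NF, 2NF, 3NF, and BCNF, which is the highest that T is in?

3NF

Candidate keys: {A, B}, {B, C}, {B, D}, {B, F}. Prime attributes: {A, B, C, D, F}.
A --> F breaks BCNF: {A}⁺ = {A, F}, so {A} is not a superkey.
Its right-hand attributes {F} are all prime, as are those of every other non-superkey FD — the relation is in 3NF.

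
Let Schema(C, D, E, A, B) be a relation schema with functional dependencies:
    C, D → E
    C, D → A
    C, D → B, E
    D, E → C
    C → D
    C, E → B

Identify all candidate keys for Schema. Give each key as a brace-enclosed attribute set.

{C}, {D, E}

Closure of {C} is {A, B, C, D, E}, the whole schema; {C} is a candidate key.
Closure of {D, E} is {A, B, C, D, E}, the whole schema; {D, E} is a candidate key.
No proper subset of any of these is a key, and no other minimal superkey exists.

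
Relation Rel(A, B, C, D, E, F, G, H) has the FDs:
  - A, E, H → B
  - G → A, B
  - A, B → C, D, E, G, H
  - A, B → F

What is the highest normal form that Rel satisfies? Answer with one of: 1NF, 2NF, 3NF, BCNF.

BCNF

Candidate keys: {A, B}, {A, E, H}, {G}. Prime attributes: {A, B, E, G, H}.
The left-hand side of every FD is a superkey, so BCNF is satisfied.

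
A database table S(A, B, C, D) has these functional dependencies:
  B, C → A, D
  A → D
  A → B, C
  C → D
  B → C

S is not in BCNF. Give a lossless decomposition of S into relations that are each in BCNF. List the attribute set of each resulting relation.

Candidate keys of the original relation: {A}, {B}.
In {A, B, C, D}, {C} is not a superkey ({C}⁺ restricted to this set is {C, D}), so split on C → D into {C, D} and {A, B, C}.
{C, D} is in BCNF.
{A, B, C} is in BCNF.

{A, B, C}; {C, D}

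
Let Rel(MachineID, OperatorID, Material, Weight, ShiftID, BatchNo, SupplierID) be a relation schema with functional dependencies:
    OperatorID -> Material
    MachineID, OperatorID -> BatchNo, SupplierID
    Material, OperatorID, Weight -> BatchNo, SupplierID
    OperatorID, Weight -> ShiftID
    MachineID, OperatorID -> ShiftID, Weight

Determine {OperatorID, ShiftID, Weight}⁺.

{BatchNo, Material, OperatorID, ShiftID, SupplierID, Weight}

Start with {OperatorID, ShiftID, Weight}.
OperatorID -> Material applies; add {Material} → now {Material, OperatorID, ShiftID, Weight}.
Material, OperatorID, Weight -> BatchNo, SupplierID applies; add {BatchNo, SupplierID} → now {BatchNo, Material, OperatorID, ShiftID, SupplierID, Weight}.
No further FD applies.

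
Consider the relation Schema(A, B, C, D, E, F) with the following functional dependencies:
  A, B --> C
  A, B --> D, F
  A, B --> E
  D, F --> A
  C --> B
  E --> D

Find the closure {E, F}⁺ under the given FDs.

{A, D, E, F}

Start with {E, F}.
E --> D applies; add {D} → now {D, E, F}.
D, F --> A applies; add {A} → now {A, D, E, F}.
No further FD applies.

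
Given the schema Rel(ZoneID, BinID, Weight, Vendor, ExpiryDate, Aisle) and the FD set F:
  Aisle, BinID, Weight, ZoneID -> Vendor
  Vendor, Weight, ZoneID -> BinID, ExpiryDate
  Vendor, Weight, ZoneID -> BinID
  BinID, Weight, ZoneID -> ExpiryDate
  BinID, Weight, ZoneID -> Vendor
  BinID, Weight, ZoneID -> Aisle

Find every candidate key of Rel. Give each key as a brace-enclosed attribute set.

{Weight, ZoneID} never appear on the right of any FD, so every key must include all of them.
{BinID, Weight, ZoneID} is a candidate key since {BinID, Weight, ZoneID}⁺ = {Aisle, BinID, ExpiryDate, Vendor, Weight, ZoneID} covers every attribute.
{Vendor, Weight, ZoneID} is a candidate key since {Vendor, Weight, ZoneID}⁺ = {Aisle, BinID, ExpiryDate, Vendor, Weight, ZoneID} covers every attribute.
Any other superkey properly contains one of these, so there are no further candidate keys.

{BinID, Weight, ZoneID}, {Vendor, Weight, ZoneID}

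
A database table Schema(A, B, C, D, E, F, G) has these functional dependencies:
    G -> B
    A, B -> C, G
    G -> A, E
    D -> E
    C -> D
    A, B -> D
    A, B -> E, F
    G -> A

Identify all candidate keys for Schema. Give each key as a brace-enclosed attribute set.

{A, B}, {G}

{G}⁺ = {A, B, C, D, E, F, G}, which is every attribute, so {G} is a candidate key.
{A, B}⁺ = {A, B, C, D, E, F, G}, which is every attribute, so {A, B} is a candidate key.
No proper subset of any of these is a key, and no other minimal superkey exists.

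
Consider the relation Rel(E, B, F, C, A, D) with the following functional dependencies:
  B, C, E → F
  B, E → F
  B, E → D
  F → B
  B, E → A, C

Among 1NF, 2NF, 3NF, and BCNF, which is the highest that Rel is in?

Candidate keys: {B, E}, {E, F}. Prime attributes: {B, E, F}.
F → B: {F}⁺ = {B, F}, which is not all of the attributes, so the left side is not a superkey — BCNF is violated.
But every attribute on its right side ({B}) is prime, and the same holds for every other non-superkey FD, so 3NF still holds.

3NF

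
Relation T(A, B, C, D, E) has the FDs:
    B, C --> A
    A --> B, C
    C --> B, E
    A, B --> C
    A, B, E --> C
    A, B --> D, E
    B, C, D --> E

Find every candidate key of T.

{A}, {C}

{A}⁺ = {A, B, C, D, E}, which is every attribute, so {A} is a candidate key.
{C}⁺ = {A, B, C, D, E}, which is every attribute, so {C} is a candidate key.
No proper subset of any of these is a key, and no other minimal superkey exists.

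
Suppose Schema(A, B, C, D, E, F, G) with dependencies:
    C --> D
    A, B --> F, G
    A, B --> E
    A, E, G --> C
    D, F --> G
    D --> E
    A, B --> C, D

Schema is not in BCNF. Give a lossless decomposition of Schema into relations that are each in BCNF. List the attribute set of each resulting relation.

Candidate key of the original relation: {A, B}.
In {A, B, C, D, E, F, G}, {C} is not a superkey ({C}⁺ restricted to this set is {C, D, E}), so split on C --> D, E into {C, D, E} and {A, B, C, F, G}.
In {C, D, E}, {D} is not a superkey ({D}⁺ restricted to this set is {D, E}), so split on D --> E into {D, E} and {C, D}.
{D, E} is in BCNF.
{C, D} is in BCNF.
In {A, B, C, F, G}, {C, F} is not a superkey ({C, F}⁺ restricted to this set is {C, F, G}), so split on C, F --> G into {C, F, G} and {A, B, C, F}.
{C, F, G} is in BCNF.
{A, B, C, F} is in BCNF.

{A, B, C, F}; {C, D}; {C, F, G}; {D, E}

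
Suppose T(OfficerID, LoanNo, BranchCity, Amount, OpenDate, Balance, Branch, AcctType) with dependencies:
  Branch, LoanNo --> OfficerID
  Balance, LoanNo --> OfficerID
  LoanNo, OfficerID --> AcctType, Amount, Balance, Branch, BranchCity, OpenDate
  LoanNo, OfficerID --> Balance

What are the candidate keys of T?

{Balance, LoanNo}, {Branch, LoanNo}, {LoanNo, OfficerID}

No FD produces {LoanNo}, so it must be in every candidate key.
{Balance, LoanNo}⁺ = {AcctType, Amount, Balance, Branch, BranchCity, LoanNo, OfficerID, OpenDate} — all of the relation — so {Balance, LoanNo} is a candidate key.
{Branch, LoanNo}⁺ = {AcctType, Amount, Balance, Branch, BranchCity, LoanNo, OfficerID, OpenDate} — all of the relation — so {Branch, LoanNo} is a candidate key.
{LoanNo, OfficerID}⁺ = {AcctType, Amount, Balance, Branch, BranchCity, LoanNo, OfficerID, OpenDate} — all of the relation — so {LoanNo, OfficerID} is a candidate key.
Any other superkey properly contains one of these, so there are no further candidate keys.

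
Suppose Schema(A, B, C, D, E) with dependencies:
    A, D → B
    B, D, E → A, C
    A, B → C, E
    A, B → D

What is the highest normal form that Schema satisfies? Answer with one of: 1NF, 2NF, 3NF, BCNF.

Candidate keys: {A, B}, {A, D}, {B, D, E}. Prime attributes: {A, B, D, E}.
Each dependency's left side is a superkey — BCNF holds.

BCNF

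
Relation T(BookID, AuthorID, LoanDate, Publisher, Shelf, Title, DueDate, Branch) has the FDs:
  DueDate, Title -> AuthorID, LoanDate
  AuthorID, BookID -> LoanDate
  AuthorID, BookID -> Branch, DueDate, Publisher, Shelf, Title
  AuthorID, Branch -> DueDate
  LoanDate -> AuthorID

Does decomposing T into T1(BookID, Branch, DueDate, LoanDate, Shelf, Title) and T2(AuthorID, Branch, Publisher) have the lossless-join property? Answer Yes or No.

Common attributes: {Branch}; their closure is {Branch}.
T1 ⊄ {Branch} and T2 ⊄ {Branch}, so the split is lossy.

No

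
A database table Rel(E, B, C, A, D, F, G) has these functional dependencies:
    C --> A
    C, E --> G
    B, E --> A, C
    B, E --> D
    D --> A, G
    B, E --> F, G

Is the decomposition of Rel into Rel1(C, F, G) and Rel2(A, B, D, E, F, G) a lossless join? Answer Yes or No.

Common attributes: {F, G}; their closure is {F, G}.
The closure covers neither Rel1 nor Rel2 entirely; the join is not lossless.

No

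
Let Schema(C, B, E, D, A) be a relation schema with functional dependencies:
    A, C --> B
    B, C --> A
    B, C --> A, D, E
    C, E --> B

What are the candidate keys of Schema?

{A, C}, {B, C}, {C, E}

Attributes never on any right-hand side: {C} — every candidate key must contain it.
Closure of {A, C} is {A, B, C, D, E}, the whole schema; {A, C} is a candidate key.
Closure of {B, C} is {A, B, C, D, E}, the whole schema; {B, C} is a candidate key.
Closure of {C, E} is {A, B, C, D, E}, the whole schema; {C, E} is a candidate key.
No proper subset of any of these is a key, and no other minimal superkey exists.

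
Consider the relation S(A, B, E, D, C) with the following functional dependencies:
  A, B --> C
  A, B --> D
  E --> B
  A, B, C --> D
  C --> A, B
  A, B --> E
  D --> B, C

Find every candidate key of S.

{A, B}, {A, E}, {C}, {D}

{C}⁺ = {A, B, C, D, E}, which is every attribute, so {C} is a candidate key.
{D}⁺ = {A, B, C, D, E}, which is every attribute, so {D} is a candidate key.
{A, B}⁺ = {A, B, C, D, E}, which is every attribute, so {A, B} is a candidate key.
{A, E}⁺ = {A, B, C, D, E}, which is every attribute, so {A, E} is a candidate key.
Any other superkey properly contains one of these, so there are no further candidate keys.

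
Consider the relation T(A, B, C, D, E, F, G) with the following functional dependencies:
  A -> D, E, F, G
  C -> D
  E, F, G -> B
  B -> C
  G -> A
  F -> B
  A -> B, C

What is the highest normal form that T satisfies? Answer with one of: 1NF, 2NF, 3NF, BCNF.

Candidate keys: {A}, {G}. Prime attributes: {A, G}.
For C -> D we have {C}⁺ = {C, D}; {C} is not a superkey, so BCNF fails.
C -> D has non-prime {D} on the right and a non-superkey on the left, so 3NF fails.
All keys have size 1, which rules out partial dependencies — 2NF is satisfied.

2NF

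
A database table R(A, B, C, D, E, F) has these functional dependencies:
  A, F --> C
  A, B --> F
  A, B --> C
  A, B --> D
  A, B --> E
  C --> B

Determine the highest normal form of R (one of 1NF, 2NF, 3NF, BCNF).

Candidate keys: {A, B}, {A, C}, {A, F}. Prime attributes: {A, B, C, F}.
C --> B breaks BCNF: {C}⁺ = {B, C}, so {C} is not a superkey.
But every attribute on its right side ({B}) is prime, and the same holds for every other non-superkey FD, so 3NF still holds.

3NF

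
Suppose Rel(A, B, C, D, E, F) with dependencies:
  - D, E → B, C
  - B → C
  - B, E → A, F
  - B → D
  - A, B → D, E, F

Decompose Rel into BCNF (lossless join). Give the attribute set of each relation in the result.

{A, B, E, F}; {B, C, D}

Candidate keys of the original relation: {A, B}, {B, E}, {D, E}.
In {A, B, C, D, E, F}, {B} is not a superkey ({B}⁺ restricted to this set is {B, C, D}), so split on B → C, D into {B, C, D} and {A, B, E, F}.
{B, C, D} has no BCNF violation.
{A, B, E, F} has no BCNF violation.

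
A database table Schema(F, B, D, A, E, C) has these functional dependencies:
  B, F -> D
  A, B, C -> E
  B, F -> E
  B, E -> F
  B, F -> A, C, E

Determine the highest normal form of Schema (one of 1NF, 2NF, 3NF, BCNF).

BCNF

Candidate keys: {A, B, C}, {B, E}, {B, F}. Prime attributes: {A, B, C, E, F}.
Every FD has a superkey on the left, so the relation is in BCNF.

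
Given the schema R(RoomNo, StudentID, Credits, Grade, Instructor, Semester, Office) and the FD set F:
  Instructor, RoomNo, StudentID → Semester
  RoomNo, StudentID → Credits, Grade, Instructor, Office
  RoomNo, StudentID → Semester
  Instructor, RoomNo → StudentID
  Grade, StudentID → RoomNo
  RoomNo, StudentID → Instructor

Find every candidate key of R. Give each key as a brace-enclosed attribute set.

{Grade, StudentID}, {Instructor, RoomNo}, {RoomNo, StudentID}

{Grade, StudentID}⁺ = {Credits, Grade, Instructor, Office, RoomNo, Semester, StudentID} — all of the relation — so {Grade, StudentID} is a candidate key.
{Instructor, RoomNo}⁺ = {Credits, Grade, Instructor, Office, RoomNo, Semester, StudentID} — all of the relation — so {Instructor, RoomNo} is a candidate key.
{RoomNo, StudentID}⁺ = {Credits, Grade, Instructor, Office, RoomNo, Semester, StudentID} — all of the relation — so {RoomNo, StudentID} is a candidate key.
Any other superkey properly contains one of these, so there are no further candidate keys.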